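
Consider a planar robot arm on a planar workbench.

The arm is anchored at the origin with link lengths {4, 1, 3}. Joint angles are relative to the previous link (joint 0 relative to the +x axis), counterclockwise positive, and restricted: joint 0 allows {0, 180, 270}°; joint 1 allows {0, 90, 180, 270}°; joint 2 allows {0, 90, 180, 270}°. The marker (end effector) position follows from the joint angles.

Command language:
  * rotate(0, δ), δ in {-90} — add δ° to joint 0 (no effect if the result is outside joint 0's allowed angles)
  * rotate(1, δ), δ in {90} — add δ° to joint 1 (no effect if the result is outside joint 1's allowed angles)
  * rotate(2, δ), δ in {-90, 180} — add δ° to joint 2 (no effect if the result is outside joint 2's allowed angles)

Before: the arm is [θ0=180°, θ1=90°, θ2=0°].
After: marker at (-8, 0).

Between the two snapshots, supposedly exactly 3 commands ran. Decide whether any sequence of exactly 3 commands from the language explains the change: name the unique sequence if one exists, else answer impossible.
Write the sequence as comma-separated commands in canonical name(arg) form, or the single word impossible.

from: [θ0=180°, θ1=90°, θ2=0°]
[1] after rotate(1, 90): [θ0=180°, θ1=180°, θ2=0°]
[2] after rotate(1, 90): [θ0=180°, θ1=270°, θ2=0°]
[3] after rotate(1, 90): [θ0=180°, θ1=0°, θ2=0°]
uniquely the one of 64 3-step routes that fits.

rotate(1, 90), rotate(1, 90), rotate(1, 90)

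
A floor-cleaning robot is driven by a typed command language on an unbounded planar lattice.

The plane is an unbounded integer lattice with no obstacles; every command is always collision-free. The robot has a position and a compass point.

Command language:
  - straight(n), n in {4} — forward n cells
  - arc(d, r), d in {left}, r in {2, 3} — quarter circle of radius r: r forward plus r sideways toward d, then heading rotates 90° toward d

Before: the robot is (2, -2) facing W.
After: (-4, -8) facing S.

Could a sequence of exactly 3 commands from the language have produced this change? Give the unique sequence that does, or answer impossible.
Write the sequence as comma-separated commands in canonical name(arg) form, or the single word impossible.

straight(4), arc(left, 2), straight(4)

key: position moved to (-4,-8) AND the heading swung to S — translation plus rotation needed
from: (2, -2) facing W
t=1 straight(4) ⇒ (-2, -2) facing W
t=2 arc(left, 2) ⇒ (-4, -4) facing S
t=3 straight(4) ⇒ (-4, -8) facing S
no rival 3-sequence matches.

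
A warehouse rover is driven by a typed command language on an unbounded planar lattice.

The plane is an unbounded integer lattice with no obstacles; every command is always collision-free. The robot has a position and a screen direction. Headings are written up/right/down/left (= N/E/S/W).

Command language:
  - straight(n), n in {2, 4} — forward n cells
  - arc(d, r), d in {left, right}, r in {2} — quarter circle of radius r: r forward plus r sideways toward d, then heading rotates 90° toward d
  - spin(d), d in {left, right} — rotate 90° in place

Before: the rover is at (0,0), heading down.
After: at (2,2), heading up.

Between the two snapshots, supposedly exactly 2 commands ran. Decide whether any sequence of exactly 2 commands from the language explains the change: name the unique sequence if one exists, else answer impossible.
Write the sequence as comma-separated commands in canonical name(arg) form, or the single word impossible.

spin(left), arc(left, 2)

key: cell and facing (now N) both changed — the 2 commands mix motion and turning
from: at (0,0), heading down
1. spin(left) → at (0,0), heading right
2. arc(left, 2) → at (2,2), heading up
no other 2-command option fits: unique.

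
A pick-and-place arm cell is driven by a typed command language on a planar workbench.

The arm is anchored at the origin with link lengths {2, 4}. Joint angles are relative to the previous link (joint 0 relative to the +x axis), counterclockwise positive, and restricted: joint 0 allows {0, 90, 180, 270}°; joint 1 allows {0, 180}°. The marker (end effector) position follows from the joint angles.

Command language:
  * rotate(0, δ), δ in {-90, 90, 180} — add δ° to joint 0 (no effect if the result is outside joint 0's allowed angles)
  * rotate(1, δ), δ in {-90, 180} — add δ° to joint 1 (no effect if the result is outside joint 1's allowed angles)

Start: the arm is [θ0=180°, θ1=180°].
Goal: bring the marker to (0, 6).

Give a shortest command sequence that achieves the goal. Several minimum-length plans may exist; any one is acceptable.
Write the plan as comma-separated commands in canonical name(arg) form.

from: [θ0=180°, θ1=180°]
1. rotate(0, -90) → [θ0=90°, θ1=180°]
2. rotate(1, 180) → [θ0=90°, θ1=0°]
minimal: 2 command(s), checked below 2.

rotate(0, -90), rotate(1, 180)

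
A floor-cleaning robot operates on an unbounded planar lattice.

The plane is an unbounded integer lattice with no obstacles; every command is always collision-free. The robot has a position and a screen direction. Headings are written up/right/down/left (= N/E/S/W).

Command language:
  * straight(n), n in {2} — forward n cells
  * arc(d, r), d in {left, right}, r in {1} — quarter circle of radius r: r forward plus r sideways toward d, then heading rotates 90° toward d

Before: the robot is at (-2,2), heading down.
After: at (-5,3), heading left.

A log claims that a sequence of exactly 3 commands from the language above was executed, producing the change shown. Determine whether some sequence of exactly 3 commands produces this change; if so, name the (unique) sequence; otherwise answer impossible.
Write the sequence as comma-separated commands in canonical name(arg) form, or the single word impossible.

arc(right, 1), arc(right, 1), arc(left, 1)

key: order matters: swapping arc(right, 1) and arc(left, 1) lands elsewhere
start: at (-2,2), heading down
[1] after arc(right, 1): at (-3,1), heading left
[2] after arc(right, 1): at (-4,2), heading up
[3] after arc(left, 1): at (-5,3), heading left
no other 3-command option fits: unique.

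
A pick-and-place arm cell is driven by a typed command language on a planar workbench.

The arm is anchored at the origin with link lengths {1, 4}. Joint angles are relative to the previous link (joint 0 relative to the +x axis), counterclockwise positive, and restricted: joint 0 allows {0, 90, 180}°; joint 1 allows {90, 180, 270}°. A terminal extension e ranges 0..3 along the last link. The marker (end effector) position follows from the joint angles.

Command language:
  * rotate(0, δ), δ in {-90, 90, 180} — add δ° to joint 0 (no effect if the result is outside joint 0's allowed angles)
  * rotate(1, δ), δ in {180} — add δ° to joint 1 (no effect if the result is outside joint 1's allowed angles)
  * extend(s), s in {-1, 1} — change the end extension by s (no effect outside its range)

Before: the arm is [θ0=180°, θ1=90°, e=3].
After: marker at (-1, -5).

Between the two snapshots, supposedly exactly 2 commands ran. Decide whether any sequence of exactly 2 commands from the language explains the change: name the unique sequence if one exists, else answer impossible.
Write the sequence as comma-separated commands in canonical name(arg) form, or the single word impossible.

t0: [θ0=180°, θ1=90°, e=3]
[1] after extend(-1): [θ0=180°, θ1=90°, e=2]
[2] after extend(-1): [θ0=180°, θ1=90°, e=1]
uniquely the one of 36 2-step routes that fits.

extend(-1), extend(-1)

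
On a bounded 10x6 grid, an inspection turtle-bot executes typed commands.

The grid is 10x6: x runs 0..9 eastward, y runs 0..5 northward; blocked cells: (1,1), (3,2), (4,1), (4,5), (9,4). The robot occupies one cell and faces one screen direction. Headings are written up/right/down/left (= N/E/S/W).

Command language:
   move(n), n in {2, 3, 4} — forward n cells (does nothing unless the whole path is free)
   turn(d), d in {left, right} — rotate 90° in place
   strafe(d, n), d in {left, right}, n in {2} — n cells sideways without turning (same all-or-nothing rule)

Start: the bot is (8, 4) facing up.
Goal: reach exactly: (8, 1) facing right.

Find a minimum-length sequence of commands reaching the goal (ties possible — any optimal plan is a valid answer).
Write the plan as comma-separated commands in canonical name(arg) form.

turn(left), turn(left), move(3), turn(left)

t0: (8, 4) facing up
t=1 turn(left) ⇒ (8, 4) facing left
t=2 turn(left) ⇒ (8, 4) facing down
t=3 move(3) ⇒ (8, 1) facing down
t=4 turn(left) ⇒ (8, 1) facing right
nothing shorter than 4 reaches the goal.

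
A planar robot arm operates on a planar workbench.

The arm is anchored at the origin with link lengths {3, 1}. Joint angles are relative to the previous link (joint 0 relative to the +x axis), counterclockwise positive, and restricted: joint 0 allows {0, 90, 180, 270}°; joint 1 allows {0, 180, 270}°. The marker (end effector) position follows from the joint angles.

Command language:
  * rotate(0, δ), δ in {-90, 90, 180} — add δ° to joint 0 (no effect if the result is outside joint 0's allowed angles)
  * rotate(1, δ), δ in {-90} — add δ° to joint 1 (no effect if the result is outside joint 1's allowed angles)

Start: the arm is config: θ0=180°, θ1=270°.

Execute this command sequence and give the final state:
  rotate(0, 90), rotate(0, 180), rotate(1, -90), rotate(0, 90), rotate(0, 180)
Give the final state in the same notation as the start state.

config: θ0=0°, θ1=180°

begin: config: θ0=180°, θ1=270°
t=1 rotate(0, 90) ⇒ config: θ0=270°, θ1=270°
t=2 rotate(0, 180) ⇒ config: θ0=90°, θ1=270°
t=3 rotate(1, -90) ⇒ config: θ0=90°, θ1=180°
t=4 rotate(0, 90) ⇒ config: θ0=180°, θ1=180°
t=5 rotate(0, 180) ⇒ config: θ0=0°, θ1=180°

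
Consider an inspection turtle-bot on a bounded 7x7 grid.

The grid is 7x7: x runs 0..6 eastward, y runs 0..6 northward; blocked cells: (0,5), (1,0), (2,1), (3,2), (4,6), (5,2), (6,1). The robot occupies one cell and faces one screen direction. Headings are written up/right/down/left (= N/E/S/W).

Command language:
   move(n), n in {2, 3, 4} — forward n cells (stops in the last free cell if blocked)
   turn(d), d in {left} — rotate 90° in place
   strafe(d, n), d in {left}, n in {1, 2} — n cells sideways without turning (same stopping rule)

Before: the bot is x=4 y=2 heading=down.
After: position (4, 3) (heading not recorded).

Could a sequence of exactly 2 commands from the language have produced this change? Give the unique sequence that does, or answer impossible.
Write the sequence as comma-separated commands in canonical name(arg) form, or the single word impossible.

turn(left), strafe(left, 1)

key: running strafe(left, 1) before turn(left) would end elsewhere — order is forced
initial: x=4 y=2 heading=down
step 1 (turn(left)): x=4 y=2 heading=right
step 2 (strafe(left, 1)): x=4 y=3 heading=right
uniquely the one of 36 2-step routes that fits.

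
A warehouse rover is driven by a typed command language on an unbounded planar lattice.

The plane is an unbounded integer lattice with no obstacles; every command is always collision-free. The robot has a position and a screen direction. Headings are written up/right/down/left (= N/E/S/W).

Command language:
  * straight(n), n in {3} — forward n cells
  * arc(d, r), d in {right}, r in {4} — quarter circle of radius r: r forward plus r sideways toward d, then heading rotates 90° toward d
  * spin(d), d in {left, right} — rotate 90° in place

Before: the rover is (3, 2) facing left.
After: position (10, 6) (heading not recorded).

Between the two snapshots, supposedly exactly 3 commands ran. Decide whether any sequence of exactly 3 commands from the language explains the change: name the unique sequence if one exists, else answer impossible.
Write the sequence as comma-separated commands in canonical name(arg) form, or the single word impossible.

key: running straight(3) before spin(right) would end elsewhere — order is forced
from: (3, 2) facing left
t=1 spin(right) ⇒ (3, 2) facing up
t=2 arc(right, 4) ⇒ (7, 6) facing right
t=3 straight(3) ⇒ (10, 6) facing right
uniquely the one of 64 3-step routes that fits.

spin(right), arc(right, 4), straight(3)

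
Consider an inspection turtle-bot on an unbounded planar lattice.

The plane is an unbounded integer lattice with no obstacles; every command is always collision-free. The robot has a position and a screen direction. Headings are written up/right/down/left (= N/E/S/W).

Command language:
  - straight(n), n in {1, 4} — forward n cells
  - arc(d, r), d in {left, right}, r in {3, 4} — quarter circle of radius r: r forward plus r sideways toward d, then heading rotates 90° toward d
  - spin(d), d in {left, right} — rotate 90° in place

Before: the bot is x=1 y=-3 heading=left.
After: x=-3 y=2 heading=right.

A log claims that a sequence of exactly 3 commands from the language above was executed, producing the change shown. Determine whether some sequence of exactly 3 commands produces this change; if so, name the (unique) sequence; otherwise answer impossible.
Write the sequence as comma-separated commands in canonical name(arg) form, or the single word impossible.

arc(right, 4), straight(1), spin(right)

key: cell and facing (now E) both changed — the 3 commands mix motion and turning
start: x=1 y=-3 heading=left
[1] after arc(right, 4): x=-3 y=1 heading=up
[2] after straight(1): x=-3 y=2 heading=up
[3] after spin(right): x=-3 y=2 heading=right
no rival 3-sequence matches.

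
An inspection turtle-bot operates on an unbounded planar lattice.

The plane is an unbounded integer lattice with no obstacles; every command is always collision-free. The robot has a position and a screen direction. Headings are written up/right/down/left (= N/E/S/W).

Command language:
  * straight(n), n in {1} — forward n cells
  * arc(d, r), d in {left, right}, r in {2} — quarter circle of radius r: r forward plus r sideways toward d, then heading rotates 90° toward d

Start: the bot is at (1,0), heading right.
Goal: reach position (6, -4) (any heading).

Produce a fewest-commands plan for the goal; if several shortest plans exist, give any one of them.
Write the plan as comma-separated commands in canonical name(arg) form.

arc(right, 2), arc(left, 2), straight(1)

from: at (1,0), heading right
[1] after arc(right, 2): at (3,-2), heading down
[2] after arc(left, 2): at (5,-4), heading right
[3] after straight(1): at (6,-4), heading right
shorter routes all fall short; 3 is best.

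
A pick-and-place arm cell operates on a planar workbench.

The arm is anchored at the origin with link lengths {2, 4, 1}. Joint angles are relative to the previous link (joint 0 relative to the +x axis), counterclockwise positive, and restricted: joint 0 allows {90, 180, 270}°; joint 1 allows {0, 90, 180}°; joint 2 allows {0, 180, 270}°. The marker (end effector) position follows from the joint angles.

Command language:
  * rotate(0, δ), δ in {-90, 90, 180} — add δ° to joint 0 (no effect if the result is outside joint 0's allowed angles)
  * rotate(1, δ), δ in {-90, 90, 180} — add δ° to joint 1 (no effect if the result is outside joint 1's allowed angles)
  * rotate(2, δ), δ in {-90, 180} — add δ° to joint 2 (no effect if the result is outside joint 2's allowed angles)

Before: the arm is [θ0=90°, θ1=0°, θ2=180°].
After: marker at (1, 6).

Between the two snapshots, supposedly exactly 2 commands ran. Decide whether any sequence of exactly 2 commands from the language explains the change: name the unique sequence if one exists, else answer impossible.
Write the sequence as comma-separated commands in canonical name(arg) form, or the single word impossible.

key: order matters: swapping rotate(2, 180) and rotate(2, -90) lands elsewhere
initial: [θ0=90°, θ1=0°, θ2=180°]
t=1 rotate(2, 180) ⇒ [θ0=90°, θ1=0°, θ2=0°]
t=2 rotate(2, -90) ⇒ [θ0=90°, θ1=0°, θ2=270°]
no rival 2-sequence matches.

rotate(2, 180), rotate(2, -90)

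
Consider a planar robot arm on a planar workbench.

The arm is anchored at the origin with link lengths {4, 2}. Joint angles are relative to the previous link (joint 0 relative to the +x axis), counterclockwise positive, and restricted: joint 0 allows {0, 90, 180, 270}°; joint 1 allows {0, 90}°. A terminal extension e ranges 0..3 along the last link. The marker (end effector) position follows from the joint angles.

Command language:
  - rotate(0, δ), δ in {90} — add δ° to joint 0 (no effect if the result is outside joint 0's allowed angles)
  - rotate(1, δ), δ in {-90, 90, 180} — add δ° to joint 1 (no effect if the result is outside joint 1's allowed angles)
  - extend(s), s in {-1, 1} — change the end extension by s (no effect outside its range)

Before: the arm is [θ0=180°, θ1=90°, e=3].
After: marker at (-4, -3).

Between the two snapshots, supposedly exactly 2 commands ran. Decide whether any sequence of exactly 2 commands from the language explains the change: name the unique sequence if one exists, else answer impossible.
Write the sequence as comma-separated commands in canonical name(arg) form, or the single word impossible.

extend(-1), extend(-1)

start: [θ0=180°, θ1=90°, e=3]
1. extend(-1) → [θ0=180°, θ1=90°, e=2]
2. extend(-1) → [θ0=180°, θ1=90°, e=1]
no rival 2-sequence matches.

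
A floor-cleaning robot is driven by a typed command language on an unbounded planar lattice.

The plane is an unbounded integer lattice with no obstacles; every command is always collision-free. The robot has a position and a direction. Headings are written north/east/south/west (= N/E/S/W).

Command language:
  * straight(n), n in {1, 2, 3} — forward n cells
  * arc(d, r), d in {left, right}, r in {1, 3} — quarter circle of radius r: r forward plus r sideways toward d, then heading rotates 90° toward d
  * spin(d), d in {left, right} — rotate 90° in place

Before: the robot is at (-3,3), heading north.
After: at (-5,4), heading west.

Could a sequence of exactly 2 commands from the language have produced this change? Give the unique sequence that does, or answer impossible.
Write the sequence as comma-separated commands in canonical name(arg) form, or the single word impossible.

arc(left, 1), straight(1)

key: order matters: swapping arc(left, 1) and straight(1) lands elsewhere
t0: at (-3,3), heading north
t=1 arc(left, 1) ⇒ at (-4,4), heading west
t=2 straight(1) ⇒ at (-5,4), heading west
no rival 2-sequence matches.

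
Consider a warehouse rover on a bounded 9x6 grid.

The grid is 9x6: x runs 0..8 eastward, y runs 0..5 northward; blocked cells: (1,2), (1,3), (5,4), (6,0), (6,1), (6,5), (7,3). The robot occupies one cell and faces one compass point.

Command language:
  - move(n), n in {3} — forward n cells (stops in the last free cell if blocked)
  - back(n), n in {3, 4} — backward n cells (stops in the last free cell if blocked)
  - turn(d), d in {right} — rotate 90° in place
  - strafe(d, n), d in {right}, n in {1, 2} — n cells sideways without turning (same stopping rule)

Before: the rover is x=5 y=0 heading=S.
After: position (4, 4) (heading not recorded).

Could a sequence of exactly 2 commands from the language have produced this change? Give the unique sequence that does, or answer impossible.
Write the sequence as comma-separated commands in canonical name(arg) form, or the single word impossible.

strafe(right, 1), back(4)

key: running back(4) before strafe(right, 1) would end elsewhere — order is forced
from: x=5 y=0 heading=S
t=1 strafe(right, 1) ⇒ x=4 y=0 heading=S
t=2 back(4) ⇒ x=4 y=4 heading=S
no other 2-command option fits: unique.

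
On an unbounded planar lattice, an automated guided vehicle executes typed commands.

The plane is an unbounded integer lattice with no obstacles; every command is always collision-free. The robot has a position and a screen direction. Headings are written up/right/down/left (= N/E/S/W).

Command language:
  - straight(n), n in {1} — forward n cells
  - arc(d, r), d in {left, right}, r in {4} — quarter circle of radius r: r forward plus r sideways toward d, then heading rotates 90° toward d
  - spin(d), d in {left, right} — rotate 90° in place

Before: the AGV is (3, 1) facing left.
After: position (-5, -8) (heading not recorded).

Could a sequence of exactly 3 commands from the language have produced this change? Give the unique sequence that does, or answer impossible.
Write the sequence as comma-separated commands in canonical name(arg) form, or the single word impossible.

arc(left, 4), straight(1), arc(right, 4)

key: order matters: swapping arc(left, 4) and arc(right, 4) lands elsewhere
t0: (3, 1) facing left
t=1 arc(left, 4) ⇒ (-1, -3) facing down
t=2 straight(1) ⇒ (-1, -4) facing down
t=3 arc(right, 4) ⇒ (-5, -8) facing left
uniquely the one of 125 3-step routes that fits.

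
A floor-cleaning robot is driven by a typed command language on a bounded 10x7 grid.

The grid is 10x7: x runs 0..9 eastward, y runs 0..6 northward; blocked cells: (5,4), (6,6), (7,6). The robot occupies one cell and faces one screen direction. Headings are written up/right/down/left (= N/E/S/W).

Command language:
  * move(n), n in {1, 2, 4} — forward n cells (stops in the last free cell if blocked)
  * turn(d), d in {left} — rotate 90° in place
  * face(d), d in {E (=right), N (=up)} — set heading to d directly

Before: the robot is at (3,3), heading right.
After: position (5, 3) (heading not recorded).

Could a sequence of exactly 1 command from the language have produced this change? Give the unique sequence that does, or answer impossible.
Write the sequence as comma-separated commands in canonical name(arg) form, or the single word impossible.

move(2)

from: at (3,3), heading right
step 1 (move(2)): at (5,3), heading right
no other 1-command option fits: unique.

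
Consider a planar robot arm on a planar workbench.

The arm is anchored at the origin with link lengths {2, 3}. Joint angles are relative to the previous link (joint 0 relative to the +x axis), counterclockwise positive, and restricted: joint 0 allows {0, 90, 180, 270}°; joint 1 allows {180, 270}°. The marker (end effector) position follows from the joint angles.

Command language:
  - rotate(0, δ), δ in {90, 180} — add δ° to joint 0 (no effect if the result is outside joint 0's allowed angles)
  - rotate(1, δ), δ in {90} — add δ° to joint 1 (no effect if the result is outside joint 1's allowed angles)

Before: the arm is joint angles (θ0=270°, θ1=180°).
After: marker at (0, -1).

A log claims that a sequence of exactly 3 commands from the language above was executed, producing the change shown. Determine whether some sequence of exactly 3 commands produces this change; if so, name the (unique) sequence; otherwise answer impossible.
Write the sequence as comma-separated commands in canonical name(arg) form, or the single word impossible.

begin: joint angles (θ0=270°, θ1=180°)
t=1 rotate(0, 180) ⇒ joint angles (θ0=90°, θ1=180°)
t=2 rotate(0, 180) ⇒ joint angles (θ0=270°, θ1=180°)
t=3 rotate(0, 180) ⇒ joint angles (θ0=90°, θ1=180°)
no rival 3-sequence matches.

rotate(0, 180), rotate(0, 180), rotate(0, 180)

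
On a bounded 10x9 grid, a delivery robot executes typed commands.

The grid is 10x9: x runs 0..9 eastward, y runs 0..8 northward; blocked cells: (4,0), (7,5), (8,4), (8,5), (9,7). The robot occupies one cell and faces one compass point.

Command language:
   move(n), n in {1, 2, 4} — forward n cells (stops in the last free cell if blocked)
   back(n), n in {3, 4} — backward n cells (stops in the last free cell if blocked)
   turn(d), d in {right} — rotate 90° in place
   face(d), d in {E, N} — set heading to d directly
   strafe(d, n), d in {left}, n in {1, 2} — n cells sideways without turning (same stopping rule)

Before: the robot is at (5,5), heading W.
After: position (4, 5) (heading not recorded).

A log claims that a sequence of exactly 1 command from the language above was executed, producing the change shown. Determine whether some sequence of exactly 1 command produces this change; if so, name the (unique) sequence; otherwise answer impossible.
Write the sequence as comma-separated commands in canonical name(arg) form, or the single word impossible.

move(1)

t0: at (5,5), heading W
step 1 (move(1)): at (4,5), heading W
uniquely the one of 10 1-step routes that fits.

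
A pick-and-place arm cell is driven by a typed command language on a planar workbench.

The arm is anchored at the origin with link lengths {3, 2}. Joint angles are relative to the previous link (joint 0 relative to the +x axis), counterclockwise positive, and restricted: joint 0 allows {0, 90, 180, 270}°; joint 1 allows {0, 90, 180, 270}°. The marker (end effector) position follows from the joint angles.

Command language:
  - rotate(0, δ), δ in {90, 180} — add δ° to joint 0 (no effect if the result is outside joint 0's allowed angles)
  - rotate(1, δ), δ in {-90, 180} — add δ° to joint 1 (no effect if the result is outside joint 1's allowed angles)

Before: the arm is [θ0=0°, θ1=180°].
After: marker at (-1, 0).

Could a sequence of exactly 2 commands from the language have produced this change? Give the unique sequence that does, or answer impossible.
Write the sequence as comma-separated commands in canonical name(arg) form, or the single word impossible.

start: [θ0=0°, θ1=180°]
step 1 (rotate(0, 90)): [θ0=90°, θ1=180°]
step 2 (rotate(0, 90)): [θ0=180°, θ1=180°]
no other 2-command option fits: unique.

rotate(0, 90), rotate(0, 90)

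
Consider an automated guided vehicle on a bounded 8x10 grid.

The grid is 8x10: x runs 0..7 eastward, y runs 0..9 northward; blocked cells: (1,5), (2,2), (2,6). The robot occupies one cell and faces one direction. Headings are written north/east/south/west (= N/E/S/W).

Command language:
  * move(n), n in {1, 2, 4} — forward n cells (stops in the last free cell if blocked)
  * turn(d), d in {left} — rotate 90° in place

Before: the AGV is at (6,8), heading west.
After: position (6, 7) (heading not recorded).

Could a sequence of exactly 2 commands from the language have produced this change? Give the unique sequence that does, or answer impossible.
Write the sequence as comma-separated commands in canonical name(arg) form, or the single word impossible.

key: order matters: swapping turn(left) and move(1) lands elsewhere
t0: at (6,8), heading west
step 1 (turn(left)): at (6,8), heading south
step 2 (move(1)): at (6,7), heading south
uniquely the one of 16 2-step routes that fits.

turn(left), move(1)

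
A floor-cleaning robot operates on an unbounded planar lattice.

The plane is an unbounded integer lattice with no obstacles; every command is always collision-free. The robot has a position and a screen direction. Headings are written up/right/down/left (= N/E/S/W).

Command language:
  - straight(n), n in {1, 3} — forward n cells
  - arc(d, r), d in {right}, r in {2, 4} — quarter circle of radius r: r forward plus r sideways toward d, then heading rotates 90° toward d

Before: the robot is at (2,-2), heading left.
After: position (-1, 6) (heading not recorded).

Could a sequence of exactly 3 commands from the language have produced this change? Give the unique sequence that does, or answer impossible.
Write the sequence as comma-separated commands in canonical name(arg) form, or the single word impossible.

key: order matters: swapping straight(3) and arc(right, 4) lands elsewhere
begin: at (2,-2), heading left
1. straight(3) → at (-1,-2), heading left
2. arc(right, 4) → at (-5,2), heading up
3. arc(right, 4) → at (-1,6), heading right
uniquely the one of 64 3-step routes that fits.

straight(3), arc(right, 4), arc(right, 4)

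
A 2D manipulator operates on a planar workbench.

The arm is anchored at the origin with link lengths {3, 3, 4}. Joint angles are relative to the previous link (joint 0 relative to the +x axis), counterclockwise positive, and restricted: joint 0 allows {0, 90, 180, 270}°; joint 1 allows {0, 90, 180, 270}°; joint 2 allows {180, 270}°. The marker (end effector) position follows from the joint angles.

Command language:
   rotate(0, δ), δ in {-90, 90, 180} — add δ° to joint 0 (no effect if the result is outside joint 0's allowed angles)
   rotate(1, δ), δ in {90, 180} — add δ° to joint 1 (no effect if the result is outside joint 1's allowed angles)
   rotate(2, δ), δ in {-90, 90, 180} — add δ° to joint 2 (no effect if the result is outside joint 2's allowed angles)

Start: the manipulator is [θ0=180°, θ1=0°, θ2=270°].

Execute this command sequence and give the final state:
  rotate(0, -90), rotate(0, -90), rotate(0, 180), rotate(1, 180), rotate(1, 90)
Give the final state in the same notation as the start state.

from: [θ0=180°, θ1=0°, θ2=270°]
[1] after rotate(0, -90): [θ0=90°, θ1=0°, θ2=270°]
[2] after rotate(0, -90): [θ0=0°, θ1=0°, θ2=270°]
[3] after rotate(0, 180): [θ0=180°, θ1=0°, θ2=270°]
[4] after rotate(1, 180): [θ0=180°, θ1=180°, θ2=270°]
[5] after rotate(1, 90): [θ0=180°, θ1=270°, θ2=270°]

[θ0=180°, θ1=270°, θ2=270°]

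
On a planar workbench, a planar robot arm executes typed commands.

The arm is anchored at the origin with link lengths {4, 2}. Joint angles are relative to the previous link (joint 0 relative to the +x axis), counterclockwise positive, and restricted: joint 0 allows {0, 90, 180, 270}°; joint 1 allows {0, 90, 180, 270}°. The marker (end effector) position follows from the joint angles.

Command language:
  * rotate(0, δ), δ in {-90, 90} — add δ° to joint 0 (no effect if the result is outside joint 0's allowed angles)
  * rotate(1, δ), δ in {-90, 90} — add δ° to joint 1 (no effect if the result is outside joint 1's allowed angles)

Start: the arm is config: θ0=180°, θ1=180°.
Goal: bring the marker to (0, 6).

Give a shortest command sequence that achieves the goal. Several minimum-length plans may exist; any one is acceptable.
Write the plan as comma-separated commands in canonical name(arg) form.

rotate(1, -90), rotate(1, -90), rotate(0, -90)

initial: config: θ0=180°, θ1=180°
[1] after rotate(1, -90): config: θ0=180°, θ1=90°
[2] after rotate(1, -90): config: θ0=180°, θ1=0°
[3] after rotate(0, -90): config: θ0=90°, θ1=0°
nothing shorter than 3 reaches the goal.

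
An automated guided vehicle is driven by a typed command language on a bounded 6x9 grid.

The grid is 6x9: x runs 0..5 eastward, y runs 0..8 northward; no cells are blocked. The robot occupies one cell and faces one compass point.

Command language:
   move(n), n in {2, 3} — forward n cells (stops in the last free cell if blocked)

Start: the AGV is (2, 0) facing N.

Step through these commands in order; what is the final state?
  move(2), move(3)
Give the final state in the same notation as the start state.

(2, 5) facing N

initial: (2, 0) facing N
[1] after move(2): (2, 2) facing N
[2] after move(3): (2, 5) facing N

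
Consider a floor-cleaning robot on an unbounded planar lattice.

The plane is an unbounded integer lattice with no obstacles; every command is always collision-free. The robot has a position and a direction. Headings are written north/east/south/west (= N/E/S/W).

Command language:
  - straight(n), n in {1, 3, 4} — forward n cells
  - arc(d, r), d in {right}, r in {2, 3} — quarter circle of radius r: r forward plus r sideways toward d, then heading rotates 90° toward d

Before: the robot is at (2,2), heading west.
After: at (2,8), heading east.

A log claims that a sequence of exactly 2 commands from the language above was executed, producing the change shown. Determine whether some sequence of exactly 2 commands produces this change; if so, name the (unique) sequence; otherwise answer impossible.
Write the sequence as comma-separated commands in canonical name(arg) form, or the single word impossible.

key: position moved to (2,8) AND the heading swung to E — translation plus rotation needed
from: at (2,2), heading west
[1] after arc(right, 3): at (-1,5), heading north
[2] after arc(right, 3): at (2,8), heading east
no rival 2-sequence matches.

arc(right, 3), arc(right, 3)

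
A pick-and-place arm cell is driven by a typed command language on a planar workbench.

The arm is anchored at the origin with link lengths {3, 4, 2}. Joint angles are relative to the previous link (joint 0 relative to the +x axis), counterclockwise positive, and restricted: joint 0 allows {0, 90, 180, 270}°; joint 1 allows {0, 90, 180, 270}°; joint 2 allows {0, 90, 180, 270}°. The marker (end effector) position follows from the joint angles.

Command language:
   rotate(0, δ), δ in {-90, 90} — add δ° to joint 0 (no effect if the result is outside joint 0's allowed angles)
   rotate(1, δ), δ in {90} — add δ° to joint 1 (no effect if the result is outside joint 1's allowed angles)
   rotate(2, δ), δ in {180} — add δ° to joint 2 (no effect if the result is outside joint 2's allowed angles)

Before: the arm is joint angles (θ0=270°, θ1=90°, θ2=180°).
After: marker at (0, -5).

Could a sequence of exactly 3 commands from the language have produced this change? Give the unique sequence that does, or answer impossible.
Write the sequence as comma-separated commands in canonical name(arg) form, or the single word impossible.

rotate(1, 90), rotate(1, 90), rotate(1, 90)

t0: joint angles (θ0=270°, θ1=90°, θ2=180°)
[1] after rotate(1, 90): joint angles (θ0=270°, θ1=180°, θ2=180°)
[2] after rotate(1, 90): joint angles (θ0=270°, θ1=270°, θ2=180°)
[3] after rotate(1, 90): joint angles (θ0=270°, θ1=0°, θ2=180°)
uniquely the one of 64 3-step routes that fits.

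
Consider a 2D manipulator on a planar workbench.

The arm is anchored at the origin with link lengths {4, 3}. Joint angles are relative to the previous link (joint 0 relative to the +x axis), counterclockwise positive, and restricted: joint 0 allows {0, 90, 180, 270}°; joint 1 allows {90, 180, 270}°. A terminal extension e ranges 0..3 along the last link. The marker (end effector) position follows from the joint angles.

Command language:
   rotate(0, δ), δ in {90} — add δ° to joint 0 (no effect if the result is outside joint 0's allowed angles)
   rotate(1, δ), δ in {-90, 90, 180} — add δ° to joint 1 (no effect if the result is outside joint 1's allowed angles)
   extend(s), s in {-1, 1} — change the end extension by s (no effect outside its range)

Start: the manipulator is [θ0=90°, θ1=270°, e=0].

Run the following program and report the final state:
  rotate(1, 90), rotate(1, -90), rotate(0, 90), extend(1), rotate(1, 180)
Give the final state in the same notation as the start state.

initial: [θ0=90°, θ1=270°, e=0]
1. rotate(1, 90) → [θ0=90°, θ1=270°, e=0]
2. rotate(1, -90) → [θ0=90°, θ1=180°, e=0]
3. rotate(0, 90) → [θ0=180°, θ1=180°, e=0]
4. extend(1) → [θ0=180°, θ1=180°, e=1]
5. rotate(1, 180) → [θ0=180°, θ1=180°, e=1]

[θ0=180°, θ1=180°, e=1]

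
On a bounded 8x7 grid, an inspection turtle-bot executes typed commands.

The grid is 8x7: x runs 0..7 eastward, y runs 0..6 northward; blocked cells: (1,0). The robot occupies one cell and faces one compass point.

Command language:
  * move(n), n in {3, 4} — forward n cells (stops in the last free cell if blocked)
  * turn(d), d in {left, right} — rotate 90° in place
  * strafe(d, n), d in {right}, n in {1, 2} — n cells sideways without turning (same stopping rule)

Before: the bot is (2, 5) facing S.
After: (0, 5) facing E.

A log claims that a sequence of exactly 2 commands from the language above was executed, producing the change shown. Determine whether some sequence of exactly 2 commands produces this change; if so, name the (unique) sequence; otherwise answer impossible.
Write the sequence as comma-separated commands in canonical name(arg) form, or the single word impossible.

key: position moved to (0,5) AND the heading swung to E — translation plus rotation needed
t0: (2, 5) facing S
step 1 (strafe(right, 2)): (0, 5) facing S
step 2 (turn(left)): (0, 5) facing E
no rival 2-sequence matches.

strafe(right, 2), turn(left)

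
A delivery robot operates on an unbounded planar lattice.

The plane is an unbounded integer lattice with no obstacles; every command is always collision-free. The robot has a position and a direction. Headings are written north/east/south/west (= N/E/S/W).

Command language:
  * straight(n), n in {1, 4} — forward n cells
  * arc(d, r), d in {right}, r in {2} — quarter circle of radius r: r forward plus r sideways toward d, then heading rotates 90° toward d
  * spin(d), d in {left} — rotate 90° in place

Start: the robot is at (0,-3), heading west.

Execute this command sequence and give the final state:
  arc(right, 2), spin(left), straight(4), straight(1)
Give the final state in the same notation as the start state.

at (-7,-1), heading west

from: at (0,-3), heading west
1. arc(right, 2) → at (-2,-1), heading north
2. spin(left) → at (-2,-1), heading west
3. straight(4) → at (-6,-1), heading west
4. straight(1) → at (-7,-1), heading west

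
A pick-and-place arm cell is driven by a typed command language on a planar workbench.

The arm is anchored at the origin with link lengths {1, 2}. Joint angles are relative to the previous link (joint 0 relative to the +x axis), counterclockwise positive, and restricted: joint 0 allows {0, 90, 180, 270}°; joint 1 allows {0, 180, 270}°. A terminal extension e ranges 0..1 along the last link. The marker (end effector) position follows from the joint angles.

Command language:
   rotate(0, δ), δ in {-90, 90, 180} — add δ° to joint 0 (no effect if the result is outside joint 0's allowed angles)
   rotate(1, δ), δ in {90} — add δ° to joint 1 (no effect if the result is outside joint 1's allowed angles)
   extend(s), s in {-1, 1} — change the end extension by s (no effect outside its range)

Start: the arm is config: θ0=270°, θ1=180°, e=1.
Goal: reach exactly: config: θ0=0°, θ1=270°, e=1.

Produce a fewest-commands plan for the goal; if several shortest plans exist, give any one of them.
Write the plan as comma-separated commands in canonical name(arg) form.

from: config: θ0=270°, θ1=180°, e=1
1. rotate(0, 90) → config: θ0=0°, θ1=180°, e=1
2. rotate(1, 90) → config: θ0=0°, θ1=270°, e=1
nothing shorter than 2 reaches the goal.

rotate(0, 90), rotate(1, 90)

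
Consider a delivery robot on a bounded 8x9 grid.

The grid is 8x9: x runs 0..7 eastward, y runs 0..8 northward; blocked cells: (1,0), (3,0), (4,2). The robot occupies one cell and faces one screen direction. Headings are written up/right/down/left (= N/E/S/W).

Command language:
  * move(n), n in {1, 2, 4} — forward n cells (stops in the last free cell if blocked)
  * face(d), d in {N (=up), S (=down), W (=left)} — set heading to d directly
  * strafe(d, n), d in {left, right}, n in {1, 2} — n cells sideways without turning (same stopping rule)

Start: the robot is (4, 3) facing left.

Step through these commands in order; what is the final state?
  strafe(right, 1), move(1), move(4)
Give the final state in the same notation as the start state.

(0, 4) facing left

t0: (4, 3) facing left
1. strafe(right, 1) → (4, 4) facing left
2. move(1) → (3, 4) facing left
3. move(4) → (0, 4) facing left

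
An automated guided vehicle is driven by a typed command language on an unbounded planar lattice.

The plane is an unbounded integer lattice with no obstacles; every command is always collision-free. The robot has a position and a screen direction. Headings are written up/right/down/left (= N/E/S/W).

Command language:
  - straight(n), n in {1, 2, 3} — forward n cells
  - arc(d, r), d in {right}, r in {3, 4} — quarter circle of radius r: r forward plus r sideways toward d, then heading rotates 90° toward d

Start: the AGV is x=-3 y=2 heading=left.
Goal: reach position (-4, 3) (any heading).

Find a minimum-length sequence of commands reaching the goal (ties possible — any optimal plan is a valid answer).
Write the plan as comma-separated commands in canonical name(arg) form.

initial: x=-3 y=2 heading=left
[1] after arc(right, 4): x=-7 y=6 heading=up
[2] after arc(right, 4): x=-3 y=10 heading=right
[3] after arc(right, 3): x=0 y=7 heading=down
[4] after arc(right, 4): x=-4 y=3 heading=left
nothing shorter than 4 reaches the goal.

arc(right, 4), arc(right, 4), arc(right, 3), arc(right, 4)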